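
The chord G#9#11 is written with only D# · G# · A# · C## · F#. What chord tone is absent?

G#9#11 = G#, B#, D#, F#, A#, C##. The voicing lacks the 3rd (major 3rd), B#.

B#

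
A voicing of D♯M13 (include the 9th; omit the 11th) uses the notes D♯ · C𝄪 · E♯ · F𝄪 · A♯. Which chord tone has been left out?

D♯M13 = D♯, F𝄪, A♯, C𝄪, E♯, B♯. The voicing lacks the 13th (major 13th), B♯.

B♯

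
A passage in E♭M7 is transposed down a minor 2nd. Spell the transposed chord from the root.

D F# A C#

A minor 2nd down from Eb is D, so the new chord is D major seventh.
root → D
3rd (major 3rd) → F#
5th (perfect 5th) → A
7th (major 7th) → C#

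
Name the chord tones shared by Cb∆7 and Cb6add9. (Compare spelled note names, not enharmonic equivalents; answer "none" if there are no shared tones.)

Cb  Eb  Gb

Cb∆7: Cb Eb Gb Bb
Cb6add9: Cb Eb Gb Ab Db
Common to both → Cb, Eb, Gb.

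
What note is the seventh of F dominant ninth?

E-flat

F dominant ninth is built on F; its 7th is a minor 7th above the root.
A seventh above F uses the letter E, and the minor 7th above F is E-flat.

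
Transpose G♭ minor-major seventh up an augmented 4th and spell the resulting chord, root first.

C  E♭  G  B

Transposed root: G♭ → C (augmented 4th up). So we spell C minor-major seventh:
C — root
E♭ — minor 3rd
G — perfect 5th
B — major 7th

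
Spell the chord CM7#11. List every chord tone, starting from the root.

C, E, G, B, F#

CM7#11: major seventh sharp eleven on C.
root → C
3rd (major 3rd) → E
5th (perfect 5th) → G
7th (major 7th) → B
11th (augmented 11th) → F#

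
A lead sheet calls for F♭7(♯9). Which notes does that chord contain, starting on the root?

F♭7(♯9): dominant seventh sharp nine on Fb.
Root: Fb
Major 3rd (3rd): Ab
Perfect 5th (5th): Cb
Minor 7th (7th): Ebb
Augmented 9th (9th): G

Fb  Ab  Cb  Ebb  G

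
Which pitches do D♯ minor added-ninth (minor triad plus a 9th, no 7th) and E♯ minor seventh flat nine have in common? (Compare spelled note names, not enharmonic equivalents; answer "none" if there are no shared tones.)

D♯ minor added-ninth: D-sharp F-sharp A-sharp E-sharp
E♯ minor seventh flat nine: E-sharp G-sharp B-sharp D-sharp F-sharp
Common to both → D-sharp, F-sharp, E-sharp.

D-sharp – F-sharp – E-sharp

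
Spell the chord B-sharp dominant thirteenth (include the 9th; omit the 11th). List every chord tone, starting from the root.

Root B-sharp, quality dominant thirteenth:
Root: B-sharp
Major 3rd (3rd): D-double-sharp
Perfect 5th (5th): F-double-sharp
Minor 7th (7th): A-sharp
Major 9th (9th): C-double-sharp
Major 13th (13th): G-double-sharp

B-sharp, D-double-sharp, F-double-sharp, A-sharp, C-double-sharp, G-double-sharp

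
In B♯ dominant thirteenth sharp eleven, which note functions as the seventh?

B♯ dominant thirteenth sharp eleven is built on B-sharp; its 7th is a minor 7th above the root.
A seventh above B uses the letter A, and the minor 7th above B-sharp is A-sharp.

A-sharp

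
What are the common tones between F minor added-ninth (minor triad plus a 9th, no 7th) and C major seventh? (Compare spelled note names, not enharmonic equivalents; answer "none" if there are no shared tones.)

F minor added-ninth = F, A-flat, C, G.
C major seventh = C, E, G, B.
Shared: C, G.

C, G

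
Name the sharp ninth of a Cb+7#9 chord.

D

Cb+7#9 is built on Cb; its 9th is an augmented 9th above the root.
A second above C uses the letter D, and the augmented 9th above Cb is D.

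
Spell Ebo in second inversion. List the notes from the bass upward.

In root position, Ebo is Eb–Gb–Bbb.
Second inversion puts the fifth (Bbb) in the bass.

Bbb, Eb, Gb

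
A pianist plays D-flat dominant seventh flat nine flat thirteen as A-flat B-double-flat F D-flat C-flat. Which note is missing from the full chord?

E-double-flat

D-flat dominant seventh flat nine flat thirteen = D-flat, F, A-flat, C-flat, E-double-flat, B-double-flat. The voicing lacks the 9th (minor 9th), E-double-flat.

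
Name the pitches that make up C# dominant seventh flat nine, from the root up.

C# – E# – G# – B – D

C# dominant seventh flat nine is a dominant seventh flat nine built on C#.
- root: C#
- major 3rd: E#
- perfect 5th: G#
- minor 7th: B
- minor 9th: D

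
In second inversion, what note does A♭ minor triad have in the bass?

A♭ minor triad = A-flat–C-flat–E-flat. Second inversion → fifth in the bass = E-flat.

E-flat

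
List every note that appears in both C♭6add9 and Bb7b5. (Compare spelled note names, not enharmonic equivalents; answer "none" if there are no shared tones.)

C♭6add9: Cb Eb Gb Ab Db
Bb7b5: Bb D Fb Ab
Common to both → Ab.

Ab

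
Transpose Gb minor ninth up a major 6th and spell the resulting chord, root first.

G-flat up a major 6th → E-flat. New chord: E-flat minor ninth.
root → E-flat
3rd (minor 3rd) → G-flat
5th (perfect 5th) → B-flat
7th (minor 7th) → D-flat
9th (major 9th) → F

E-flat  G-flat  B-flat  D-flat  F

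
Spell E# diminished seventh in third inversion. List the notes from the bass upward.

D  E♯  G♯  B

E# diminished seventh = E♯–G♯–B–D; third inversion → seventh (D) lowest.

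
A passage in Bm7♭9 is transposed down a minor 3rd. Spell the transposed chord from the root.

G♯ – B – D♯ – F♯ – A

B down a minor 3rd → G♯. New chord: G♯ minor seventh flat nine.
- root: G♯
- minor 3rd: B
- perfect 5th: D♯
- minor 7th: F♯
- minor 9th: A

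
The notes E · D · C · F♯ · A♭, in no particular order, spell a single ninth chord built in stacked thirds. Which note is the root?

Stacking in thirds gives D – F♯ – A♭ – C – E, so D is the root — D dominant ninth flat five.

D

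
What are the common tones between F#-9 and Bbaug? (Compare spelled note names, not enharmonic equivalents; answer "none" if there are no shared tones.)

F#-9: F# A C# E G#
Bbaug: Bb D F#
Common to both → F#.

F#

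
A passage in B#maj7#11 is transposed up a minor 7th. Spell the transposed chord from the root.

A#, C##, E#, G##, D##

B# up a minor 7th → A#. New chord: A# major seventh sharp eleven.
root → A#
3rd (major 3rd) → C##
5th (perfect 5th) → E#
7th (major 7th) → G##
11th (augmented 11th) → D##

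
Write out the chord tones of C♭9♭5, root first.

C♭9♭5: dominant ninth flat five on Cb.
Cb — root
Eb — major 3rd
Gbb — diminished 5th
Bbb — minor 7th
Db — major 9th

Cb Eb Gbb Bbb Db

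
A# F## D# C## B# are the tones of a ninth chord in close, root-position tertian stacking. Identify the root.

Arranged so that each adjacent pair is a third by letter name: B# – D# – F## – A# – C##.
The bottom of that stack, B#, is the root (this is B# minor ninth).

B#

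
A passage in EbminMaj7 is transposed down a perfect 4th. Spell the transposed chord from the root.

A perfect 4th down from Eb is Bb, so the new chord is Bb minor-major seventh.
root → Bb
3rd (minor 3rd) → Db
5th (perfect 5th) → F
7th (major 7th) → A

Bb, Db, F, A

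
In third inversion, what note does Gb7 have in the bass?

Fb

Gb7 = Gb–Bb–Db–Fb. Third inversion → seventh in the bass = Fb.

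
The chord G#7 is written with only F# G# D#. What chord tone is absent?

B#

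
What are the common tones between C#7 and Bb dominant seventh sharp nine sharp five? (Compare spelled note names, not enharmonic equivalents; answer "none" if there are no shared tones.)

C#

C#7: C# E# G# B
Bb dominant seventh sharp nine sharp five: Bb D F# Ab C#
Common to both → C#.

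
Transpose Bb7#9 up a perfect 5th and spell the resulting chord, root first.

Bb up a perfect 5th → F. New chord: F dominant seventh sharp nine.
Root: F
Major 3rd (3rd): A
Perfect 5th (5th): C
Minor 7th (7th): Eb
Augmented 9th (9th): G#

F A C Eb G#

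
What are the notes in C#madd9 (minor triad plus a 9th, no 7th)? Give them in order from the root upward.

C#  E  G#  D#

C#madd9 is a minor added-ninth built on C#.
root → C#
3rd (minor 3rd) → E
5th (perfect 5th) → G#
9th (major 9th) → D#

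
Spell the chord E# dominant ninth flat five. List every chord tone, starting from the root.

Root E-sharp, quality dominant ninth flat five:
E-sharp — root
G-double-sharp — major 3rd
B — diminished 5th
D-sharp — minor 7th
F-double-sharp — major 9th

E-sharp  G-double-sharp  B  D-sharp  F-double-sharp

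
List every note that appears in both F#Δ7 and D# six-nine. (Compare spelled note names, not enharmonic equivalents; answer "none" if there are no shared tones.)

A#, E#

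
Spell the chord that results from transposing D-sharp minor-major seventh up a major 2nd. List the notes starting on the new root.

Transposed root: D# → E# (major 2nd up). So we spell E# minor-major seventh:
Root: E#
Minor 3rd (3rd): G#
Perfect 5th (5th): B#
Major 7th (7th): D##

E# G# B# D##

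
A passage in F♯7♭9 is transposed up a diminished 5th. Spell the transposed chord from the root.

C  E  G  Bb  Db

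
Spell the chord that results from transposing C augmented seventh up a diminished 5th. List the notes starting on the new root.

A diminished 5th up from C is G-flat, so the new chord is G-flat augmented seventh.
- root: G-flat
- major 3rd: B-flat
- augmented 5th: D
- minor 7th: F-flat

G-flat – B-flat – D – F-flat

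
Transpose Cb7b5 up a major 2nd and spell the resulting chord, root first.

Db, F, Abb, Cb

A major 2nd up from Cb is Db, so the new chord is Db dominant seventh flat five.
Db — root
F — major 3rd
Abb — diminished 5th
Cb — minor 7th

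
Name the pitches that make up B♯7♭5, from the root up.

B♯7♭5: dominant seventh flat five on B#.
B# — root
D## — major 3rd
F# — diminished 5th
A# — minor 7th

B#, D##, F#, A#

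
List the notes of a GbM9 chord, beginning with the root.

GbM9 is a major ninth built on Gb.
root → Gb
3rd (major 3rd) → Bb
5th (perfect 5th) → Db
7th (major 7th) → F
9th (major 9th) → Ab

Gb Bb Db F Ab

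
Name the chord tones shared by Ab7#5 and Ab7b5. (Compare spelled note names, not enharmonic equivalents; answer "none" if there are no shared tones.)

Ab7#5: Ab C E Gb
Ab7b5: Ab C Ebb Gb
Common to both → Ab, C, Gb.

Ab, C, Gb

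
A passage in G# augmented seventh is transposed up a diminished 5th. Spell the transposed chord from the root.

G-sharp up a diminished 5th → D. New chord: D augmented seventh.
- root: D
- major 3rd: F-sharp
- augmented 5th: A-sharp
- minor 7th: C

D – F-sharp – A-sharp – C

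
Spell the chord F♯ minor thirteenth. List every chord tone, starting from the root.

F#  A  C#  E  G#  B  D#

Root F#, quality minor thirteenth:
Root: F#
Minor 3rd (3rd): A
Perfect 5th (5th): C#
Minor 7th (7th): E
Major 9th (9th): G#
Perfect 11th (11th): B
Major 13th (13th): D#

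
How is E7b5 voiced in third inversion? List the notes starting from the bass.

D E G# Bb

E7b5 = E–G#–Bb–D; third inversion → seventh (D) lowest.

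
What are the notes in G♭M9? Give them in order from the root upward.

Gb, Bb, Db, F, Ab

G♭M9 is a major ninth built on Gb.
Gb — root
Bb — major 3rd
Db — perfect 5th
F — major 7th
Ab — major 9th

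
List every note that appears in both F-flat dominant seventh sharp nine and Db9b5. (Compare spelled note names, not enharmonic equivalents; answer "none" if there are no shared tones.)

Cb

F-flat dominant seventh sharp nine = Fb, Ab, Cb, Ebb, G.
Db9b5 = Db, F, Abb, Cb, Eb.
Shared: Cb.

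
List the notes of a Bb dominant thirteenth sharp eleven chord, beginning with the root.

Bb dominant thirteenth sharp eleven is a dominant thirteenth sharp eleven built on B-flat.
- root: B-flat
- major 3rd: D
- perfect 5th: F
- minor 7th: A-flat
- major 9th: C
- augmented 11th: E
- major 13th: G

B-flat D F A-flat C E G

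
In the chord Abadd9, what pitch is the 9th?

Root of Abadd9 = Ab. The 9th is a major 9th: Ab up a major 9th → Bb.

Bb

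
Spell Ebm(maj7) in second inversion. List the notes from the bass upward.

Bb D Eb Gb

In root position, Ebm(maj7) is Eb–Gb–Bb–D.
Second inversion puts the fifth (Bb) in the bass.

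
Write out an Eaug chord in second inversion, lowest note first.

B♯  E  G♯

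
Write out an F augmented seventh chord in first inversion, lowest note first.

A C-sharp E-flat F

In root position, F augmented seventh is F–A–C-sharp–E-flat.
First inversion puts the third (A) in the bass.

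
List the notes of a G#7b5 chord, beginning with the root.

G#7b5 is a dominant seventh flat five built on G♯.
root → G♯
3rd (major 3rd) → B♯
5th (diminished 5th) → D
7th (minor 7th) → F♯

G♯ – B♯ – D – F♯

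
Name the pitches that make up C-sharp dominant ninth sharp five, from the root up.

C# – E# – G## – B – D#

C-sharp dominant ninth sharp five: dominant ninth sharp five on C#.
C# — root
E# — major 3rd
G## — augmented 5th
B — minor 7th
D# — major 9th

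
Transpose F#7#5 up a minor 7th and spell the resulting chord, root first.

E G# B# D

A minor 7th up from F# is E, so the new chord is E augmented seventh.
- root: E
- major 3rd: G#
- augmented 5th: B#
- minor 7th: D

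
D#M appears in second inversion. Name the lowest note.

D#M in root position is D#–F##–A#.
Second inversion places the fifth in the bass, which is A#.

A#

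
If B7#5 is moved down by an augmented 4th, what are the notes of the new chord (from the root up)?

F, A, C#, Eb

Transposed root: B → F (augmented 4th down). So we spell F augmented seventh:
- root: F
- major 3rd: A
- augmented 5th: C#
- minor 7th: Eb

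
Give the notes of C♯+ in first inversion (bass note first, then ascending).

C♯+ = C♯–E♯–G𝄪; first inversion → third (E♯) lowest.

E♯, G𝄪, C♯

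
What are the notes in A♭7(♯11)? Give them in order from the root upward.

Ab, C, Eb, Gb, D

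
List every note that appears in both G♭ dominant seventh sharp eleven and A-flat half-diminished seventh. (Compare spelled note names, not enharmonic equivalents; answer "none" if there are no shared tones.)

G♭ dominant seventh sharp eleven: G-flat B-flat D-flat F-flat C
A-flat half-diminished seventh: A-flat C-flat E-double-flat G-flat
Common to both → G-flat.

G-flat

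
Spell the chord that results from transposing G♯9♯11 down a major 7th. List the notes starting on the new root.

Transposed root: G# → A (major 7th down). So we spell A dominant ninth sharp eleven:
root → A
3rd (major 3rd) → C#
5th (perfect 5th) → E
7th (minor 7th) → G
9th (major 9th) → B
11th (augmented 11th) → D#

A C# E G B D#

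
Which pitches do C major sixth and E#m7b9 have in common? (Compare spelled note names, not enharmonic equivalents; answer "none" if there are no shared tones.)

C major sixth = C, E, G, A.
E#m7b9 = E♯, G♯, B♯, D♯, F♯.
Shared: none.

none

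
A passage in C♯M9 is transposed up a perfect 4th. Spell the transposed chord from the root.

Transposed root: C# → F# (perfect 4th up). So we spell F# major ninth:
root → F#
3rd (major 3rd) → A#
5th (perfect 5th) → C#
7th (major 7th) → E#
9th (major 9th) → G#

F# A# C# E# G#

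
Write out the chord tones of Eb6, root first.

Root Eb, quality major sixth:
root → Eb
3rd (major 3rd) → G
5th (perfect 5th) → Bb
6th (major 6th) → C

Eb  G  Bb  C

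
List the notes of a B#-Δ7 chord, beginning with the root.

B#-Δ7 is a minor-major seventh built on B♯.
Root: B♯
Minor 3rd (3rd): D♯
Perfect 5th (5th): F𝄪
Major 7th (7th): A𝄪

B♯ D♯ F𝄪 A𝄪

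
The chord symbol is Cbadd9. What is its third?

Eb

Cbadd9 is built on Cb; its 3rd is a major 3rd above the root.
A third above C uses the letter E, and the major 3rd above Cb is Eb.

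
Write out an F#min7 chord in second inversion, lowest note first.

C♯, E, F♯, A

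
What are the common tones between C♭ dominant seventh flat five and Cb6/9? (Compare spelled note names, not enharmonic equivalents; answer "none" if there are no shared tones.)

Cb  Eb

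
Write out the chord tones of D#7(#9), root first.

D# F## A# C# E##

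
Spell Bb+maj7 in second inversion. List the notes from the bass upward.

F#  A  Bb  D

In root position, Bb+maj7 is Bb–D–F#–A.
Second inversion puts the fifth (F#) in the bass.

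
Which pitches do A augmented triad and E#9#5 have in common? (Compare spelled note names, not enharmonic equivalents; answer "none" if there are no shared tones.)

E#

A augmented triad: A C# E#
E#9#5: E# G## B## D# F##
Common to both → E#.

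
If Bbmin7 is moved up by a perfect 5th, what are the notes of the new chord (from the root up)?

F Ab C Eb

Bb up a perfect 5th → F. New chord: F minor seventh.
- root: F
- minor 3rd: Ab
- perfect 5th: C
- minor 7th: Eb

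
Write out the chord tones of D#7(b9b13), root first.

D#, F##, A#, C#, E, B

Root D#, quality dominant seventh flat nine flat thirteen:
Root: D#
Major 3rd (3rd): F##
Perfect 5th (5th): A#
Minor 7th (7th): C#
Minor 9th (9th): E
Minor 13th (13th): B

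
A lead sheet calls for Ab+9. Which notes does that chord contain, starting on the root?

Root A♭, quality dominant ninth sharp five:
root → A♭
3rd (major 3rd) → C
5th (augmented 5th) → E
7th (minor 7th) → G♭
9th (major 9th) → B♭

A♭, C, E, G♭, B♭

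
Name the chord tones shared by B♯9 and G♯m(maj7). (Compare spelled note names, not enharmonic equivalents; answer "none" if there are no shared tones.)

F##

B♯9 = B#, D##, F##, A#, C##.
G♯m(maj7) = G#, B, D#, F##.
Shared: F##.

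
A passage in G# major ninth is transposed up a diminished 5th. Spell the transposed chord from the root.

D  F♯  A  C♯  E

A diminished 5th up from G♯ is D, so the new chord is D major ninth.
root → D
3rd (major 3rd) → F♯
5th (perfect 5th) → A
7th (major 7th) → C♯
9th (major 9th) → E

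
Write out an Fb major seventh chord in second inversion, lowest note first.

In root position, Fb major seventh is F♭–A♭–C♭–E♭.
Second inversion puts the fifth (C♭) in the bass.

C♭, E♭, F♭, A♭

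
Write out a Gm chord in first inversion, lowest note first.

Bb – D – G

Gm = G–Bb–D; first inversion → third (Bb) lowest.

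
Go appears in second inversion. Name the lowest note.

Go = G–B♭–D♭. Second inversion → fifth in the bass = D♭.

D♭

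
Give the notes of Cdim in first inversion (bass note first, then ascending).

In root position, Cdim is C–Eb–Gb.
First inversion puts the third (Eb) in the bass.

Eb Gb C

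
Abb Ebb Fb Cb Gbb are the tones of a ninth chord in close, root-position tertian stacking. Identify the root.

Fb

Arranged so that each adjacent pair is a third by letter name: Fb – Abb – Cb – Ebb – Gbb.
The bottom of that stack, Fb, is the root (this is Fb minor seventh flat nine).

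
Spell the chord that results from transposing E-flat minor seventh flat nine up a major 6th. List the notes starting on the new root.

C, Eb, G, Bb, Db

Transposed root: Eb → C (major 6th up). So we spell C minor seventh flat nine:
C — root
Eb — minor 3rd
G — perfect 5th
Bb — minor 7th
Db — minor 9th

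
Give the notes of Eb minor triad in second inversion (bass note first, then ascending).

Bb Eb Gb

Eb minor triad = Eb–Gb–Bb; second inversion → fifth (Bb) lowest.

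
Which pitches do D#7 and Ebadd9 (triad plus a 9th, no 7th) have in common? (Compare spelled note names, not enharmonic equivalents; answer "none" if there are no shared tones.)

none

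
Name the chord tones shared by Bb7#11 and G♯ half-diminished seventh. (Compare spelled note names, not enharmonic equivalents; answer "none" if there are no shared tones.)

D

Bb7#11 = Bb, D, F, Ab, E.
G♯ half-diminished seventh = G#, B, D, F#.
Shared: D.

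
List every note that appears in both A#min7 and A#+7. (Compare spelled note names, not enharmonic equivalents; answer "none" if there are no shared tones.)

A#min7: A♯ C♯ E♯ G♯
A#+7: A♯ C𝄪 E𝄪 G♯
Common to both → A♯, G♯.

A♯ – G♯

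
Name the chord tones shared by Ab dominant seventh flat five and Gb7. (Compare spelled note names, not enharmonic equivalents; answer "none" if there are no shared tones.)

Ab dominant seventh flat five = A♭, C, E𝄫, G♭.
Gb7 = G♭, B♭, D♭, F♭.
Shared: G♭.

G♭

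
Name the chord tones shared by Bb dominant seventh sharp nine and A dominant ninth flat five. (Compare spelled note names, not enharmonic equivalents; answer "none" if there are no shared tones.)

C-sharp

Bb dominant seventh sharp nine = B-flat, D, F, A-flat, C-sharp.
A dominant ninth flat five = A, C-sharp, E-flat, G, B.
Shared: C-sharp.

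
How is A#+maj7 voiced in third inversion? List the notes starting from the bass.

In root position, A#+maj7 is A♯–C𝄪–E𝄪–G𝄪.
Third inversion puts the seventh (G𝄪) in the bass.

G𝄪, A♯, C𝄪, E𝄪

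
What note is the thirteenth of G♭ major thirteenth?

E-flat

G♭ major thirteenth is built on G-flat; its 13th is a major 13th above the root.
A sixth above G uses the letter E, and the major 13th above G-flat is E-flat.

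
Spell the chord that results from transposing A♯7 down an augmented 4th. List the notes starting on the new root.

E, G#, B, D

An augmented 4th down from A# is E, so the new chord is E dominant seventh.
- root: E
- major 3rd: G#
- perfect 5th: B
- minor 7th: D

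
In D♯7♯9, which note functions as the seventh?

D♯7♯9 is built on D#; its 7th is a minor 7th above the root.
A seventh above D uses the letter C, and the minor 7th above D# is C#.

C#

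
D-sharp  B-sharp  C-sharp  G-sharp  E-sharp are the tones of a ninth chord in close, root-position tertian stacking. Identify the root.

Arranged so that each adjacent pair is a third by letter name: C-sharp – E-sharp – G-sharp – B-sharp – D-sharp.
The bottom of that stack, C-sharp, is the root (this is C-sharp major ninth).

C-sharp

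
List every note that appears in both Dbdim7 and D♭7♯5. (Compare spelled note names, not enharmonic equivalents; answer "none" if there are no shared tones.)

Db

Dbdim7: Db Fb Abb Cbb
D♭7♯5: Db F A Cb
Common to both → Db.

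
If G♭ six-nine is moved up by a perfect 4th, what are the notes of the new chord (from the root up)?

Transposed root: G-flat → C-flat (perfect 4th up). So we spell C-flat six-nine:
- root: C-flat
- major 3rd: E-flat
- perfect 5th: G-flat
- major 6th: A-flat
- major 9th: D-flat

C-flat E-flat G-flat A-flat D-flat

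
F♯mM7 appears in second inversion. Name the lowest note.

C#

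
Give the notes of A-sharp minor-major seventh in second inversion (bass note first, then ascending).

E-sharp, G-double-sharp, A-sharp, C-sharp

A-sharp minor-major seventh = A-sharp–C-sharp–E-sharp–G-double-sharp; second inversion → fifth (E-sharp) lowest.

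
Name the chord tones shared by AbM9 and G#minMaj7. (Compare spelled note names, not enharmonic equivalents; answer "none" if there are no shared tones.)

none

AbM9: Ab C Eb G Bb
G#minMaj7: G# B D# F##
Common to both → none.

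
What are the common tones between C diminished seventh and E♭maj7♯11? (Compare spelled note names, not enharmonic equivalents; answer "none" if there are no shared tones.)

Eb

C diminished seventh = C, Eb, Gb, Bbb.
E♭maj7♯11 = Eb, G, Bb, D, A.
Shared: Eb.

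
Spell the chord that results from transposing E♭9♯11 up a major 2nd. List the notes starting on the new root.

F, A, C, Eb, G, B

Transposed root: Eb → F (major 2nd up). So we spell F dominant ninth sharp eleven:
- root: F
- major 3rd: A
- perfect 5th: C
- minor 7th: Eb
- major 9th: G
- augmented 11th: B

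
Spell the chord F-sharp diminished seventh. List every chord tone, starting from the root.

F-sharp, A, C, E-flat

F-sharp diminished seventh: diminished seventh on F-sharp.
Root: F-sharp
Minor 3rd (3rd): A
Diminished 5th (5th): C
Diminished 7th (7th): E-flat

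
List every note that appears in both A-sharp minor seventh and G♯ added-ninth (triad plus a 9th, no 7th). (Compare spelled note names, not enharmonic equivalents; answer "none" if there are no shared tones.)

A-sharp minor seventh = A#, C#, E#, G#.
G♯ added-ninth = G#, B#, D#, A#.
Shared: A#, G#.

A# – G#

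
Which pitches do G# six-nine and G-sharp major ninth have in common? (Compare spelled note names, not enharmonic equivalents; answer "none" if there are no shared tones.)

G-sharp, B-sharp, D-sharp, A-sharp

G# six-nine = G-sharp, B-sharp, D-sharp, E-sharp, A-sharp.
G-sharp major ninth = G-sharp, B-sharp, D-sharp, F-double-sharp, A-sharp.
Shared: G-sharp, B-sharp, D-sharp, A-sharp.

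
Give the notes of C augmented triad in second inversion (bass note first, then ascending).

G# – C – E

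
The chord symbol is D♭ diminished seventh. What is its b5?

Root of D♭ diminished seventh = D-flat. The 5th is a diminished 5th: D-flat up a diminished 5th → A-double-flat.

A-double-flat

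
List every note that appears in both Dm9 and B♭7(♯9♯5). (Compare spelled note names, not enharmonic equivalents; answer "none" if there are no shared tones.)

D

Dm9: D F A C E
B♭7(♯9♯5): Bb D F# Ab C#
Common to both → D.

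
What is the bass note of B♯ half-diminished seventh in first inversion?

B♯ half-diminished seventh = B-sharp–D-sharp–F-sharp–A-sharp. First inversion → third in the bass = D-sharp.

D-sharp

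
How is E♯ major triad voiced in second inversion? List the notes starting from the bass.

In root position, E♯ major triad is E-sharp–G-double-sharp–B-sharp.
Second inversion puts the fifth (B-sharp) in the bass.

B-sharp, E-sharp, G-double-sharp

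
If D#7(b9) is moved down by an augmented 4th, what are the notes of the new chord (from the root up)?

Transposed root: D# → A (augmented 4th down). So we spell A dominant seventh flat nine:
A — root
C# — major 3rd
E — perfect 5th
G — minor 7th
Bb — minor 9th

A, C#, E, G, Bb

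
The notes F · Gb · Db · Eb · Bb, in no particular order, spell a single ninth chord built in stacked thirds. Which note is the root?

Eb

Arranged so that each adjacent pair is a third by letter name: Eb – Gb – Bb – Db – F.
The bottom of that stack, Eb, is the root (this is Eb minor ninth).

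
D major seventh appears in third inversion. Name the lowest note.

D major seventh = D–F#–A–C#. Third inversion → seventh in the bass = C#.

C#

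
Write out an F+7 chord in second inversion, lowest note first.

F+7 = F–A–C♯–E♭; second inversion → fifth (C♯) lowest.

C♯ – E♭ – F – A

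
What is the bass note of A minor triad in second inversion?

E

A minor triad = A–C–E. Second inversion → fifth in the bass = E.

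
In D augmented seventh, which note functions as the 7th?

C

Root of D augmented seventh = D. The 7th is a minor 7th: D up a minor 7th → C.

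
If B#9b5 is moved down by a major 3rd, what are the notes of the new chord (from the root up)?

A major 3rd down from B# is G#, so the new chord is G# dominant ninth flat five.
root → G#
3rd (major 3rd) → B#
5th (diminished 5th) → D
7th (minor 7th) → F#
9th (major 9th) → A#

G#  B#  D  F#  A#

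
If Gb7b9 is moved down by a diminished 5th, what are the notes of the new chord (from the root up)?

A diminished 5th down from Gb is C, so the new chord is C dominant seventh flat nine.
- root: C
- major 3rd: E
- perfect 5th: G
- minor 7th: Bb
- minor 9th: Db

C, E, G, Bb, Db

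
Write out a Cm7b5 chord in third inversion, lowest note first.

In root position, Cm7b5 is C–Eb–Gb–Bb.
Third inversion puts the seventh (Bb) in the bass.

Bb  C  Eb  Gb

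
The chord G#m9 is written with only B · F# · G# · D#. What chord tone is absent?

The full G#m9 chord is G#, B, D#, F#, A#.
Comparing with the voicing, the major 9th (9th) — A# — is absent.

A#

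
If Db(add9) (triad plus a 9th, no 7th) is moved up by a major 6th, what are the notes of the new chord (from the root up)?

B♭ D F C

D♭ up a major 6th → B♭. New chord: B♭ added-ninth.
root → B♭
3rd (major 3rd) → D
5th (perfect 5th) → F
9th (major 9th) → C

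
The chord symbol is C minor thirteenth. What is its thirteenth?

A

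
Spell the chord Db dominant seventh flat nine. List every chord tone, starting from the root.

D-flat, F, A-flat, C-flat, E-double-flat

Db dominant seventh flat nine: dominant seventh flat nine on D-flat.
D-flat — root
F — major 3rd
A-flat — perfect 5th
C-flat — minor 7th
E-double-flat — minor 9th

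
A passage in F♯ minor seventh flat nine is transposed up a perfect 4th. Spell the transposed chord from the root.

F-sharp up a perfect 4th → B. New chord: B minor seventh flat nine.
Root: B
Minor 3rd (3rd): D
Perfect 5th (5th): F-sharp
Minor 7th (7th): A
Minor 9th (9th): C

B  D  F-sharp  A  C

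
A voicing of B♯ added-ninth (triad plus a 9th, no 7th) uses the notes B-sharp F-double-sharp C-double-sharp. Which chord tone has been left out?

The full B♯ added-ninth chord is B-sharp, D-double-sharp, F-double-sharp, C-double-sharp.
Comparing with the voicing, the major 3rd (3rd) — D-double-sharp — is absent.

D-double-sharp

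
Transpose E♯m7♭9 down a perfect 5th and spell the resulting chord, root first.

E# down a perfect 5th → A#. New chord: A# minor seventh flat nine.
- root: A#
- minor 3rd: C#
- perfect 5th: E#
- minor 7th: G#
- minor 9th: B

A#, C#, E#, G#, B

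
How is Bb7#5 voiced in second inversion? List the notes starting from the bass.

F♯ A♭ B♭ D

In root position, Bb7#5 is B♭–D–F♯–A♭.
Second inversion puts the fifth (F♯) in the bass.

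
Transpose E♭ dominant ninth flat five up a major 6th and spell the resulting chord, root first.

Transposed root: E-flat → C (major 6th up). So we spell C dominant ninth flat five:
C — root
E — major 3rd
G-flat — diminished 5th
B-flat — minor 7th
D — major 9th

C, E, G-flat, B-flat, D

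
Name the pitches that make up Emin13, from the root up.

Emin13 is a minor thirteenth built on E.
root → E
3rd (minor 3rd) → G
5th (perfect 5th) → B
7th (minor 7th) → D
9th (major 9th) → F#
11th (perfect 11th) → A
13th (major 13th) → C#

E, G, B, D, F#, A, C#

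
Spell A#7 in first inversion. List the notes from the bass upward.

In root position, A#7 is A#–C##–E#–G#.
First inversion puts the third (C##) in the bass.

C##, E#, G#, A#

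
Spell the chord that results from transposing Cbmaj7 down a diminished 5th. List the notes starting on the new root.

A diminished 5th down from Cb is F, so the new chord is F major seventh.
Root: F
Major 3rd (3rd): A
Perfect 5th (5th): C
Major 7th (7th): E

F, A, C, E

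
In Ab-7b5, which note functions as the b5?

E𝄫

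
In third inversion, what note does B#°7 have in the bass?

A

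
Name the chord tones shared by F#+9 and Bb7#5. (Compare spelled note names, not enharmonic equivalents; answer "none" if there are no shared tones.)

F♯

F#+9 = F♯, A♯, C𝄪, E, G♯.
Bb7#5 = B♭, D, F♯, A♭.
Shared: F♯.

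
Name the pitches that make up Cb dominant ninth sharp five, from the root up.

Cb dominant ninth sharp five is a dominant ninth sharp five built on Cb.
root → Cb
3rd (major 3rd) → Eb
5th (augmented 5th) → G
7th (minor 7th) → Bbb
9th (major 9th) → Db

Cb – Eb – G – Bbb – Db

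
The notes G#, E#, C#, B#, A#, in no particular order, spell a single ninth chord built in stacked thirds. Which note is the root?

A#

Stacking in thirds gives A# – C# – E# – G# – B#, so A# is the root — A# minor ninth.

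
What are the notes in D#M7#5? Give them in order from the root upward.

D#M7#5 is an augmented major seventh built on D♯.
- root: D♯
- major 3rd: F𝄪
- augmented 5th: A𝄪
- major 7th: C𝄪

D♯ – F𝄪 – A𝄪 – C𝄪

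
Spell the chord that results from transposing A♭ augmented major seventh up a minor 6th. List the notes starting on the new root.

Fb, Ab, C, Eb

A minor 6th up from Ab is Fb, so the new chord is Fb augmented major seventh.
- root: Fb
- major 3rd: Ab
- augmented 5th: C
- major 7th: Eb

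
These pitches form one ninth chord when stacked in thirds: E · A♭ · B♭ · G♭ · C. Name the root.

Stacking in thirds gives A♭ – C – E – G♭ – B♭, so A♭ is the root — A♭ dominant ninth sharp five.

A♭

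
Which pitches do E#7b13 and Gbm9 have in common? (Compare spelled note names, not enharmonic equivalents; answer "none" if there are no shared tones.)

E#7b13 = E#, G##, B#, D#, C#.
Gbm9 = Gb, Bbb, Db, Fb, Ab.
Shared: none.

none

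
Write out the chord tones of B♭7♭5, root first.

Bb – D – Fb – Ab

Root Bb, quality dominant seventh flat five:
Bb — root
D — major 3rd
Fb — diminished 5th
Ab — minor 7th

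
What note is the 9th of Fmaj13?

Fmaj13 is built on F; its 9th is a major 9th above the root.
A second above F uses the letter G, and the major 9th above F is G.

G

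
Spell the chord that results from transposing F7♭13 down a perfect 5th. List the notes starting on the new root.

Bb – D – F – Ab – Gb

F down a perfect 5th → Bb. New chord: Bb dominant seventh flat thirteen.
- root: Bb
- major 3rd: D
- perfect 5th: F
- minor 7th: Ab
- minor 13th: Gb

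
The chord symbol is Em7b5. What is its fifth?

B♭

Em7b5 is built on E; its 5th is a diminished 5th above the root.
A fifth above E uses the letter B, and the diminished 5th above E is B♭.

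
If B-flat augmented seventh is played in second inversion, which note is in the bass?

F-sharp

B-flat augmented seventh = B-flat–D–F-sharp–A-flat. Second inversion → fifth in the bass = F-sharp.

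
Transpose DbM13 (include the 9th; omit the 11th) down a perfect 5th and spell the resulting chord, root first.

Gb – Bb – Db – F – Ab – Eb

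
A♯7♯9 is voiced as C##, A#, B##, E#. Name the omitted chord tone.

G#

A♯7♯9 = A#, C##, E#, G#, B##. The voicing lacks the 7th (minor 7th), G#.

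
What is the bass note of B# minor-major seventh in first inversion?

D♯

B# minor-major seventh = B♯–D♯–F𝄪–A𝄪. First inversion → third in the bass = D♯.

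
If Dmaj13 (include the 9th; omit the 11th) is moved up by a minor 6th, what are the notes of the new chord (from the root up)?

Bb, D, F, A, C, G

A minor 6th up from D is Bb, so the new chord is Bb major thirteenth.
- root: Bb
- major 3rd: D
- perfect 5th: F
- major 7th: A
- major 9th: C
- major 13th: G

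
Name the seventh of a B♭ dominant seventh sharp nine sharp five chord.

Ab

B♭ dominant seventh sharp nine sharp five is built on Bb; its 7th is a minor 7th above the root.
A seventh above B uses the letter A, and the minor 7th above Bb is Ab.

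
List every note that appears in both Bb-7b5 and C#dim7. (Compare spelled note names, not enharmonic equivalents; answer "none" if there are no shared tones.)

Bb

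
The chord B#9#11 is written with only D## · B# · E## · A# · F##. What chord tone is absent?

C##

The full B#9#11 chord is B#, D##, F##, A#, C##, E##.
Comparing with the voicing, the major 9th (9th) — C## — is absent.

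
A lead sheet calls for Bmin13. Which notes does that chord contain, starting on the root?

Root B, quality minor thirteenth:
- root: B
- minor 3rd: D
- perfect 5th: F#
- minor 7th: A
- major 9th: C#
- perfect 11th: E
- major 13th: G#

B, D, F#, A, C#, E, G#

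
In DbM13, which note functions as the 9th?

Root of DbM13 = Db. The 9th is a major 9th: Db up a major 9th → Eb.

Eb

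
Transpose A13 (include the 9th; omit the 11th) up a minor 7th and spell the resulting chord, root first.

G B D F A E

A minor 7th up from A is G, so the new chord is G dominant thirteenth.
G — root
B — major 3rd
D — perfect 5th
F — minor 7th
A — major 9th
E — major 13th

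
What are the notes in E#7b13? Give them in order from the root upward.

Root E♯, quality dominant seventh flat thirteen:
root → E♯
3rd (major 3rd) → G𝄪
5th (perfect 5th) → B♯
7th (minor 7th) → D♯
13th (minor 13th) → C♯

E♯, G𝄪, B♯, D♯, C♯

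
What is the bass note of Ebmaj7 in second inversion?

Ebmaj7 = Eb–G–Bb–D. Second inversion → fifth in the bass = Bb.

Bb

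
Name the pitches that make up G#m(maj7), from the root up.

G#m(maj7) is a minor-major seventh built on G#.
- root: G#
- minor 3rd: B
- perfect 5th: D#
- major 7th: F##

G# B D# F##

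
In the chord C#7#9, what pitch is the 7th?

B

C#7#9 is built on C#; its 7th is a minor 7th above the root.
A seventh above C uses the letter B, and the minor 7th above C# is B.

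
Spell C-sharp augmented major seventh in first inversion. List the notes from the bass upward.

In root position, C-sharp augmented major seventh is C-sharp–E-sharp–G-double-sharp–B-sharp.
First inversion puts the third (E-sharp) in the bass.

E-sharp  G-double-sharp  B-sharp  C-sharp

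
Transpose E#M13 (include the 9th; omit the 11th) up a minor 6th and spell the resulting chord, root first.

C♯, E♯, G♯, B♯, D♯, A♯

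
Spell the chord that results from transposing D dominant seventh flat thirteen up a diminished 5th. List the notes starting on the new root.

A diminished 5th up from D is Ab, so the new chord is Ab dominant seventh flat thirteen.
root → Ab
3rd (major 3rd) → C
5th (perfect 5th) → Eb
7th (minor 7th) → Gb
13th (minor 13th) → Fb

Ab C Eb Gb Fb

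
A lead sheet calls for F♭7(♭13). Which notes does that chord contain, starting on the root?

Fb, Ab, Cb, Ebb, Dbb

F♭7(♭13): dominant seventh flat thirteen on Fb.
- root: Fb
- major 3rd: Ab
- perfect 5th: Cb
- minor 7th: Ebb
- minor 13th: Dbb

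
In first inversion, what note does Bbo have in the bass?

Bbo in root position is Bb–Db–Fb.
First inversion places the third in the bass, which is Db.

Db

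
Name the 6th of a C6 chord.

A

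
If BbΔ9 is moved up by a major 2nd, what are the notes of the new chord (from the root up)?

C – E – G – B – D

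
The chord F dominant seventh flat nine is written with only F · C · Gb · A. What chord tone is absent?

Eb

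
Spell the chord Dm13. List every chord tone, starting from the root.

D  F  A  C  E  G  B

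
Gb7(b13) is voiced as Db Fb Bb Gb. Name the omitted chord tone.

Ebb

The full Gb7(b13) chord is Gb, Bb, Db, Fb, Ebb.
Comparing with the voicing, the minor 13th (13th) — Ebb — is absent.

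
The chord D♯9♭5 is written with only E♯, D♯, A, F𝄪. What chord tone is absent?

C♯

The full D♯9♭5 chord is D♯, F𝄪, A, C♯, E♯.
Comparing with the voicing, the minor 7th (7th) — C♯ — is absent.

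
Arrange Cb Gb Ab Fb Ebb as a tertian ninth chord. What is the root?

Fb

Arranged so that each adjacent pair is a third by letter name: Fb – Ab – Cb – Ebb – Gb.
The bottom of that stack, Fb, is the root (this is Fb dominant ninth).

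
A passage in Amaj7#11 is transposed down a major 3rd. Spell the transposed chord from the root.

A down a major 3rd → F. New chord: F major seventh sharp eleven.
root → F
3rd (major 3rd) → A
5th (perfect 5th) → C
7th (major 7th) → E
11th (augmented 11th) → B

F, A, C, E, B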